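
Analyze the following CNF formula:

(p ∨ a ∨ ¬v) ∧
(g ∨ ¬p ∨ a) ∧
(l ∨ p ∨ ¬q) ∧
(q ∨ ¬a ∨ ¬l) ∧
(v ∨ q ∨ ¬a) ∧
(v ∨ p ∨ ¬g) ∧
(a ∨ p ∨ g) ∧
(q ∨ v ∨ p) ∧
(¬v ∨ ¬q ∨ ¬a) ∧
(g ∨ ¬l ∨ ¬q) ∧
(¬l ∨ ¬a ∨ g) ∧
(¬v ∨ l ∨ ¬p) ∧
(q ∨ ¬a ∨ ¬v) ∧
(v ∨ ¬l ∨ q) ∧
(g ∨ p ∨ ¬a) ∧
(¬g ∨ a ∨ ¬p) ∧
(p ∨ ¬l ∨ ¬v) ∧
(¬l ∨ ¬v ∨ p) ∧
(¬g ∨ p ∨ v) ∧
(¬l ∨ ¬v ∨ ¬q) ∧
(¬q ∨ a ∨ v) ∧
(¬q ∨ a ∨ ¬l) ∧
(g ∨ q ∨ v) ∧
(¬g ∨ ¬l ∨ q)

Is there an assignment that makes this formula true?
Yes

Yes, the formula is satisfiable.

One satisfying assignment is: p=True, q=True, g=False, l=False, v=False, a=True

Verification: With this assignment, all 24 clauses evaluate to true.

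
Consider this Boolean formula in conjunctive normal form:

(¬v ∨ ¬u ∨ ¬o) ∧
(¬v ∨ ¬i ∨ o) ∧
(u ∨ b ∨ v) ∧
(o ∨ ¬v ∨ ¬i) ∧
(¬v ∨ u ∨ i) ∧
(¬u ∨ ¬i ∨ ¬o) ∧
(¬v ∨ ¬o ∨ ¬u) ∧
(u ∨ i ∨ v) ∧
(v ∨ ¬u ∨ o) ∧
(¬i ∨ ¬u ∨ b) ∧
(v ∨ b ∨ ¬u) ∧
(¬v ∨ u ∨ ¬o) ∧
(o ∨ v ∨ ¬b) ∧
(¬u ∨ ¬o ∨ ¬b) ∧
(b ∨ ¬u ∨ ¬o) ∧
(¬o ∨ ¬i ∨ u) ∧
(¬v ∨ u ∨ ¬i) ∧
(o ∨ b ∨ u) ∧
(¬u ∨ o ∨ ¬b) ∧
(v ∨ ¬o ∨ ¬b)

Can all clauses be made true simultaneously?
Yes

Yes, the formula is satisfiable.

One satisfying assignment is: i=False, v=True, b=False, o=False, u=True

Verification: With this assignment, all 20 clauses evaluate to true.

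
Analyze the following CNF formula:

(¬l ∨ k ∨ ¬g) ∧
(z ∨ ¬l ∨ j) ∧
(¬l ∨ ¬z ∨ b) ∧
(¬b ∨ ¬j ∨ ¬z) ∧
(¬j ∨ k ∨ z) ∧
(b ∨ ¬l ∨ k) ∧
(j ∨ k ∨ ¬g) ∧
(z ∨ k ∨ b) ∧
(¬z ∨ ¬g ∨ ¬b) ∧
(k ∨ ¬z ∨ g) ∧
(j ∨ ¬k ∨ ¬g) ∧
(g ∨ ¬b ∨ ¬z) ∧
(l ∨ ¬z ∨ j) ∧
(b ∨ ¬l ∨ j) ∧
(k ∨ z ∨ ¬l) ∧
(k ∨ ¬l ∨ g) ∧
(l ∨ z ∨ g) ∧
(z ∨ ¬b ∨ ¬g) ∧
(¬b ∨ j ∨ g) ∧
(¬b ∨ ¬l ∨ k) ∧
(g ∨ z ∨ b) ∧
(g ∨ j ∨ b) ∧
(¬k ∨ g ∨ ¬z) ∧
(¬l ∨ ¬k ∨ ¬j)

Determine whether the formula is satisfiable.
Yes

Yes, the formula is satisfiable.

One satisfying assignment is: l=False, z=False, k=True, g=True, b=False, j=True

Verification: With this assignment, all 24 clauses evaluate to true.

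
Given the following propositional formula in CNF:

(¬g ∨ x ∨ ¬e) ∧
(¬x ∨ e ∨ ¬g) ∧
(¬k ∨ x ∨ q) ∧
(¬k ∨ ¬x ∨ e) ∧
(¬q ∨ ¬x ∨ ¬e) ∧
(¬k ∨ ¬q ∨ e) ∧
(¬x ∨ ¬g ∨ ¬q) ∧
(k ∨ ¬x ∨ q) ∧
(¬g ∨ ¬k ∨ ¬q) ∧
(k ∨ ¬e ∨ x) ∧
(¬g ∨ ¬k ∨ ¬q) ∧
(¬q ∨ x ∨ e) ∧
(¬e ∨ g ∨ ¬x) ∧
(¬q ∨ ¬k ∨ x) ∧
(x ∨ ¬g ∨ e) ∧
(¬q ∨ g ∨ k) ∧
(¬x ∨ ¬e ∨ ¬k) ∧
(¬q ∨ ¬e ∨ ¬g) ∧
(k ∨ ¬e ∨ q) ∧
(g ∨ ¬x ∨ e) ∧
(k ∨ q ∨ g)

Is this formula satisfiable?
No

No, the formula is not satisfiable.

No assignment of truth values to the variables can make all 21 clauses true simultaneously.

The formula is UNSAT (unsatisfiable).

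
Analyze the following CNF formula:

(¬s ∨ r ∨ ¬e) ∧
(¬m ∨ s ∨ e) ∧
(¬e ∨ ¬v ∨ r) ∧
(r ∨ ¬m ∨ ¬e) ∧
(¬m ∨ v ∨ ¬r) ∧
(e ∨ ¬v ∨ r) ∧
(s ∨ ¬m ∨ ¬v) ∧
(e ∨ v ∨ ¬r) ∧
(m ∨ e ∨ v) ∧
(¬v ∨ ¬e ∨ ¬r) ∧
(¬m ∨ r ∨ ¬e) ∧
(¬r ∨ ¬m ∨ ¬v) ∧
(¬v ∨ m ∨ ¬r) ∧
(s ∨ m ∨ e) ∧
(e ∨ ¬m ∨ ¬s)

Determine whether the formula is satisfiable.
Yes

Yes, the formula is satisfiable.

One satisfying assignment is: s=False, m=False, e=True, v=False, r=False

Verification: With this assignment, all 15 clauses evaluate to true.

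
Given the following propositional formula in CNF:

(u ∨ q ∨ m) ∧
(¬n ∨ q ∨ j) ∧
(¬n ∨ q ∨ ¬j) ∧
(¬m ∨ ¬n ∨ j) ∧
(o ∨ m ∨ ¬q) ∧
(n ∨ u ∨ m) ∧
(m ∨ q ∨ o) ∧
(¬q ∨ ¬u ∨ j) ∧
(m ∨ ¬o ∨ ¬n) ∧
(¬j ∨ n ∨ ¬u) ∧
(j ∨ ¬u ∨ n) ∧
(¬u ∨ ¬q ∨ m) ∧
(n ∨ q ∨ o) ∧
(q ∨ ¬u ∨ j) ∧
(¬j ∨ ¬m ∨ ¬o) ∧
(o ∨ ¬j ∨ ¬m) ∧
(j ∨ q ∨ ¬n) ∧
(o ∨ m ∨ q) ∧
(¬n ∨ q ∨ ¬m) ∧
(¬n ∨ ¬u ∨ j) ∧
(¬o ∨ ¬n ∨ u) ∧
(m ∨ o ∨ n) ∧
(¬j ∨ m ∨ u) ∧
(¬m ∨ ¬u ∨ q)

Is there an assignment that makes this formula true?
Yes

Yes, the formula is satisfiable.

One satisfying assignment is: q=True, u=False, n=False, j=False, m=True, o=False

Verification: With this assignment, all 24 clauses evaluate to true.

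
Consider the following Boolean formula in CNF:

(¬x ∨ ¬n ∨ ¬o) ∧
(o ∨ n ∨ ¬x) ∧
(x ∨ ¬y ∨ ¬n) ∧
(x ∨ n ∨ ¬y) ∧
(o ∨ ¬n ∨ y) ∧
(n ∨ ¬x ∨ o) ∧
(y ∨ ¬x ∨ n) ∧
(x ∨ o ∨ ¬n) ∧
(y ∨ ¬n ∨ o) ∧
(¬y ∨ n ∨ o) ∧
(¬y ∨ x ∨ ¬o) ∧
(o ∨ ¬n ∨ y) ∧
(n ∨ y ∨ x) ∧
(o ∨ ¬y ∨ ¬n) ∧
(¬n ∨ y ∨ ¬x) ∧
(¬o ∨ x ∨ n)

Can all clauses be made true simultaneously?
Yes

Yes, the formula is satisfiable.

One satisfying assignment is: n=True, x=False, y=False, o=True

Verification: With this assignment, all 16 clauses evaluate to true.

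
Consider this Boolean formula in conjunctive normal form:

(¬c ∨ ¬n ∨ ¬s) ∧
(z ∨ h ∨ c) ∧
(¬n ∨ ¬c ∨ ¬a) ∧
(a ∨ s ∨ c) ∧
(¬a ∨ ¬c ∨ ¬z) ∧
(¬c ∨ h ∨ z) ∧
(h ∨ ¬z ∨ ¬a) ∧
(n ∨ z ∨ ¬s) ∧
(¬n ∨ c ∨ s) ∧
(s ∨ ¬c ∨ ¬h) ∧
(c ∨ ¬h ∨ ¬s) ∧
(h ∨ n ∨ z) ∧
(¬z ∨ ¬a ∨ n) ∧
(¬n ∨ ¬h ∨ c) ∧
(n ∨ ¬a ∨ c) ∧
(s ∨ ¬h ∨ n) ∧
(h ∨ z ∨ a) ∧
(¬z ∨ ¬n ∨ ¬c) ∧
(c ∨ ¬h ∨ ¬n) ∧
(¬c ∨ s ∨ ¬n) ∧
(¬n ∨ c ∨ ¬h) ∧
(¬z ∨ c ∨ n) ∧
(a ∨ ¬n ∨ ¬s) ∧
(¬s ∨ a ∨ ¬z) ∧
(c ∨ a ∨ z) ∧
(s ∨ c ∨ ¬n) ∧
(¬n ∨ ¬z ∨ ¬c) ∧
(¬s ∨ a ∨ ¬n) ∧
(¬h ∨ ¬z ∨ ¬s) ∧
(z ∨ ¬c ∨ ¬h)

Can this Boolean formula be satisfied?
Yes

Yes, the formula is satisfiable.

One satisfying assignment is: z=True, n=False, s=False, h=False, c=True, a=False

Verification: With this assignment, all 30 clauses evaluate to true.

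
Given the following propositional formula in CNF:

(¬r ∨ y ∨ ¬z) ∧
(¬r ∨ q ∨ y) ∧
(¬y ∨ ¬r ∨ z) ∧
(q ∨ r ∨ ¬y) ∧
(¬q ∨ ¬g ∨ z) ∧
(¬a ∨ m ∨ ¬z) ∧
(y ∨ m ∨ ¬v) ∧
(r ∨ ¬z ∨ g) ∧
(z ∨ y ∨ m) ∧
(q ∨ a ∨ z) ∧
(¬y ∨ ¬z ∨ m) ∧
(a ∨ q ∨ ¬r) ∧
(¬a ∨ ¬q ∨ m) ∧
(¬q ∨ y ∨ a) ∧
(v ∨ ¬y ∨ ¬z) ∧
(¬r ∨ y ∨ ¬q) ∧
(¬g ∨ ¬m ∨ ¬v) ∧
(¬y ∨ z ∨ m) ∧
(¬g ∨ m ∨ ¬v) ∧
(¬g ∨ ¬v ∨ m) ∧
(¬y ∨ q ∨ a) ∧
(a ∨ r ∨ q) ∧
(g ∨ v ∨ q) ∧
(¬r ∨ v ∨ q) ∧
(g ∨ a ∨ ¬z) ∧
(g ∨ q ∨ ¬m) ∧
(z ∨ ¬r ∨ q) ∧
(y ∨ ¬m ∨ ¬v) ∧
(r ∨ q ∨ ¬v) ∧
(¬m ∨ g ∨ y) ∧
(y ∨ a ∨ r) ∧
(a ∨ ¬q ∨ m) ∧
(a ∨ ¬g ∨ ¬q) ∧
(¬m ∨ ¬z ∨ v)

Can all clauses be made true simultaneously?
Yes

Yes, the formula is satisfiable.

One satisfying assignment is: a=True, v=True, m=True, r=True, g=False, q=True, z=True, y=True

Verification: With this assignment, all 34 clauses evaluate to true.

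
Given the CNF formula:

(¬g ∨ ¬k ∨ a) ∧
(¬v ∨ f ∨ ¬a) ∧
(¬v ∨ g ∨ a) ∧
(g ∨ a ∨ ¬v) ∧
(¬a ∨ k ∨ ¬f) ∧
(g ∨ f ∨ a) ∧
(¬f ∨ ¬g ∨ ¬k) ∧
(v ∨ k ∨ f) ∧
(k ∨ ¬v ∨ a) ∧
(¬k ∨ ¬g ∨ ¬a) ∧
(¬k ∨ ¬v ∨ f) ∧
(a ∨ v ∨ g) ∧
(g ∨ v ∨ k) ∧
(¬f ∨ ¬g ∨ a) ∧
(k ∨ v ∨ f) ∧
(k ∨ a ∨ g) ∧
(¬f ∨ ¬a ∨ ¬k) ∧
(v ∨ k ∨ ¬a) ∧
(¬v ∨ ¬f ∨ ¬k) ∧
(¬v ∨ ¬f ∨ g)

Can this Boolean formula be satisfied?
Yes

Yes, the formula is satisfiable.

One satisfying assignment is: a=True, v=False, k=True, f=False, g=False

Verification: With this assignment, all 20 clauses evaluate to true.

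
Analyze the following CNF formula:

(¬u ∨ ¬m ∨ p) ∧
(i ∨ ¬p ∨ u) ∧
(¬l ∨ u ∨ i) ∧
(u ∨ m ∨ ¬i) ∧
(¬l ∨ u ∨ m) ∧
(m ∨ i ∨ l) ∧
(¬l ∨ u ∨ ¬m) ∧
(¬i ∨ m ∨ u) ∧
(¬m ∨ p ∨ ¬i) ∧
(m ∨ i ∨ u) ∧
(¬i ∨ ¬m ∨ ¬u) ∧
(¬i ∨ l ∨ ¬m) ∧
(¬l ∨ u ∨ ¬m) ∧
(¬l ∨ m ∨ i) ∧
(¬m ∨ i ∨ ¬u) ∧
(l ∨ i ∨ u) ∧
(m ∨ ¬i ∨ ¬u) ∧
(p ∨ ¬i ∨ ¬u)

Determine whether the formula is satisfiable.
No

No, the formula is not satisfiable.

No assignment of truth values to the variables can make all 18 clauses true simultaneously.

The formula is UNSAT (unsatisfiable).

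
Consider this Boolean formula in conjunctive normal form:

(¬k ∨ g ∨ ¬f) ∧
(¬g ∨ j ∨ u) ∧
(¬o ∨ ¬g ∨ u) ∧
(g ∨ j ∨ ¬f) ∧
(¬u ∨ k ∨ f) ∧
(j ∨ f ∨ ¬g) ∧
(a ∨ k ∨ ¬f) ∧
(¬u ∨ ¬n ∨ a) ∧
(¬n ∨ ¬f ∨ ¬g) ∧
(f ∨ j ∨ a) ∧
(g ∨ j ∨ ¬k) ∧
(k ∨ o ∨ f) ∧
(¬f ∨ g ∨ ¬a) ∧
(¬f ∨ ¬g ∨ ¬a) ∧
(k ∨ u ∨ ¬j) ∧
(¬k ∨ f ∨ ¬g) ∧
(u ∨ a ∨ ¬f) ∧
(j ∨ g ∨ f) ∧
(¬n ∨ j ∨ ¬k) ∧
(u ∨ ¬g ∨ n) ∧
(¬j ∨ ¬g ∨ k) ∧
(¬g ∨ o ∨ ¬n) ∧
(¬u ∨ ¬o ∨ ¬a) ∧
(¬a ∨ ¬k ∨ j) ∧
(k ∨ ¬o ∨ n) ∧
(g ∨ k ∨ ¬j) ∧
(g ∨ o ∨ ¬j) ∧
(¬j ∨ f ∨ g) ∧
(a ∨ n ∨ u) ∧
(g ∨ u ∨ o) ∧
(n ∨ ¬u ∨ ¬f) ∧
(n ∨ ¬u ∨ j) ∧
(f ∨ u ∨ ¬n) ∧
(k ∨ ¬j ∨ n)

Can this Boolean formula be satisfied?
No

No, the formula is not satisfiable.

No assignment of truth values to the variables can make all 34 clauses true simultaneously.

The formula is UNSAT (unsatisfiable).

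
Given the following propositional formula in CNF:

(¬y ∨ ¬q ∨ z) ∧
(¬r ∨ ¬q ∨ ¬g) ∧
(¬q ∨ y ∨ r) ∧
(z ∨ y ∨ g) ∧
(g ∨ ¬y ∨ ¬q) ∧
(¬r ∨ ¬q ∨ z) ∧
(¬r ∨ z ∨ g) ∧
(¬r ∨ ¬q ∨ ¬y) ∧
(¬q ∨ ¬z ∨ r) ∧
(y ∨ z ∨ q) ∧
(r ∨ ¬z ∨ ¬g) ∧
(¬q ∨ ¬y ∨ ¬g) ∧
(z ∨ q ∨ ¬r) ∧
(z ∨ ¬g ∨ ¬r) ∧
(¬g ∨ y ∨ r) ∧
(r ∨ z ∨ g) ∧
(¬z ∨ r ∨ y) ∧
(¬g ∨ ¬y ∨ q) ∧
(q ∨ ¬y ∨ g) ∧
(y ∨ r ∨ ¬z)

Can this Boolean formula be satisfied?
Yes

Yes, the formula is satisfiable.

One satisfying assignment is: z=True, g=False, q=False, y=False, r=True

Verification: With this assignment, all 20 clauses evaluate to true.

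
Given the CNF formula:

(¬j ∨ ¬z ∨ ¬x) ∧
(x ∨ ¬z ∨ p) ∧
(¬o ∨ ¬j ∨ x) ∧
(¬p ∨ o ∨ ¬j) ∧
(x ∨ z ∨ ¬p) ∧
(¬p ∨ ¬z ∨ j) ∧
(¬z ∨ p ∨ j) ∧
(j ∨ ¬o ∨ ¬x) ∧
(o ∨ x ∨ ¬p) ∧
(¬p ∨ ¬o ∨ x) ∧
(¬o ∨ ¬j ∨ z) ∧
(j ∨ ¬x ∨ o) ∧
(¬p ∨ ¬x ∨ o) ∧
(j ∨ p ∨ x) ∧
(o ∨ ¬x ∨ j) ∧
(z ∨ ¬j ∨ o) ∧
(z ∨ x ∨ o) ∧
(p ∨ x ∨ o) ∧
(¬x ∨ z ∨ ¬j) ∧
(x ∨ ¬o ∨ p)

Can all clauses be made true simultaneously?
No

No, the formula is not satisfiable.

No assignment of truth values to the variables can make all 20 clauses true simultaneously.

The formula is UNSAT (unsatisfiable).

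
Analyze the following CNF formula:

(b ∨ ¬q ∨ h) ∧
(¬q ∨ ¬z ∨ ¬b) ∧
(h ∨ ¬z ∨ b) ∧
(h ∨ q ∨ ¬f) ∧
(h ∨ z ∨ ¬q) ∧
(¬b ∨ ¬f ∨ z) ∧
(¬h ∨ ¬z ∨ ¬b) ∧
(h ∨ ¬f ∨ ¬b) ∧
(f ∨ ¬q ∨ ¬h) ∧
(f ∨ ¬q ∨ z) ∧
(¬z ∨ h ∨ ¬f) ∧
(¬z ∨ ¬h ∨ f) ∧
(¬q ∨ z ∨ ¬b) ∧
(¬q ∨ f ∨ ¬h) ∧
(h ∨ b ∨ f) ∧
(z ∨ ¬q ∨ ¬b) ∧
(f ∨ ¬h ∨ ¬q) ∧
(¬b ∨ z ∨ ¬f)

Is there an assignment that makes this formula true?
Yes

Yes, the formula is satisfiable.

One satisfying assignment is: b=True, q=False, h=False, f=False, z=False

Verification: With this assignment, all 18 clauses evaluate to true.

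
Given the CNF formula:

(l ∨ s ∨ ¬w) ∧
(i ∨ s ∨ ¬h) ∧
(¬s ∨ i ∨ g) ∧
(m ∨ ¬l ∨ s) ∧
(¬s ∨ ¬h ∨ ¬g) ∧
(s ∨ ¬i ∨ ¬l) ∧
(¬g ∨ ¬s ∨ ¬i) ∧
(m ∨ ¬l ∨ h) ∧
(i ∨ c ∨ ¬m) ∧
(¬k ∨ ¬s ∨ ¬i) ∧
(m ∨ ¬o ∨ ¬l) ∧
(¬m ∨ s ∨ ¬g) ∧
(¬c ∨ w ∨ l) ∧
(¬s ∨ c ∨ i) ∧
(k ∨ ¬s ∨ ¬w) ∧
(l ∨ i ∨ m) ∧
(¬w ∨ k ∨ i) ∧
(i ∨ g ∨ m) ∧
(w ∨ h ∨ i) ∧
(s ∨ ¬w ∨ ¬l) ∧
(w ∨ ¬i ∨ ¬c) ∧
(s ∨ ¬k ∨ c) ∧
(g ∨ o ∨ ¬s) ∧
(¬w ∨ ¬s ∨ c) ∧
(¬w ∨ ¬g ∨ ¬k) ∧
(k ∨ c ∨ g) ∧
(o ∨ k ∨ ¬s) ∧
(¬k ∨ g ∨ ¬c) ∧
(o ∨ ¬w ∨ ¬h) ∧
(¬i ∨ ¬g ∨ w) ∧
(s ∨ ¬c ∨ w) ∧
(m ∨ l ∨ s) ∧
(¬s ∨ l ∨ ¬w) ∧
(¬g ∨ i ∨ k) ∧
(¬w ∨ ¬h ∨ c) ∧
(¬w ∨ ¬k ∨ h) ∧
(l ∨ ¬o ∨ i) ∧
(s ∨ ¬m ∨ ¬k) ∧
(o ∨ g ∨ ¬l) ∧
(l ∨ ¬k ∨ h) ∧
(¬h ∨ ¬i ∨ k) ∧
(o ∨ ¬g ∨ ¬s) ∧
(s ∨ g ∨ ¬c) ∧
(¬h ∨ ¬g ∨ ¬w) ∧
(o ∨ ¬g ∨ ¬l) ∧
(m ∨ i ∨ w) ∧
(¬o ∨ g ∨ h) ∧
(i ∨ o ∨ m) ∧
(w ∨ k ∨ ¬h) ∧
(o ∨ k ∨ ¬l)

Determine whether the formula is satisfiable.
No

No, the formula is not satisfiable.

No assignment of truth values to the variables can make all 50 clauses true simultaneously.

The formula is UNSAT (unsatisfiable).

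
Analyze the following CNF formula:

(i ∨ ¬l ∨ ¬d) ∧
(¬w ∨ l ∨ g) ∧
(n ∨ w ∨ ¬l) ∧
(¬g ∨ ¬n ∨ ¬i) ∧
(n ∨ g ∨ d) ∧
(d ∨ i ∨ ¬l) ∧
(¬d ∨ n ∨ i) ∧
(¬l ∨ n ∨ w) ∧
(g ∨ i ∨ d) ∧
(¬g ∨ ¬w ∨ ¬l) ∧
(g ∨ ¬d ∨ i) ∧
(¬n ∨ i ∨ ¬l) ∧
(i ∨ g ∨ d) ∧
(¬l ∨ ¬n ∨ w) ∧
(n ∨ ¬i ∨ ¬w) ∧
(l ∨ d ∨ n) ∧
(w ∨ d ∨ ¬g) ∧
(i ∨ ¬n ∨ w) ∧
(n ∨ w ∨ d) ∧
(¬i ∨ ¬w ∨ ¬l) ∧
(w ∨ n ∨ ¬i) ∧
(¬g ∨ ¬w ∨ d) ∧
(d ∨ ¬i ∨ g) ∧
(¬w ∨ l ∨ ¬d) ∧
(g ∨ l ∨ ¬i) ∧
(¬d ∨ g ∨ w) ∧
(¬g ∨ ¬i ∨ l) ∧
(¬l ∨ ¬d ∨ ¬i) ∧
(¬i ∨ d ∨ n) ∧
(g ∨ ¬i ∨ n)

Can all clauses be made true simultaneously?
No

No, the formula is not satisfiable.

No assignment of truth values to the variables can make all 30 clauses true simultaneously.

The formula is UNSAT (unsatisfiable).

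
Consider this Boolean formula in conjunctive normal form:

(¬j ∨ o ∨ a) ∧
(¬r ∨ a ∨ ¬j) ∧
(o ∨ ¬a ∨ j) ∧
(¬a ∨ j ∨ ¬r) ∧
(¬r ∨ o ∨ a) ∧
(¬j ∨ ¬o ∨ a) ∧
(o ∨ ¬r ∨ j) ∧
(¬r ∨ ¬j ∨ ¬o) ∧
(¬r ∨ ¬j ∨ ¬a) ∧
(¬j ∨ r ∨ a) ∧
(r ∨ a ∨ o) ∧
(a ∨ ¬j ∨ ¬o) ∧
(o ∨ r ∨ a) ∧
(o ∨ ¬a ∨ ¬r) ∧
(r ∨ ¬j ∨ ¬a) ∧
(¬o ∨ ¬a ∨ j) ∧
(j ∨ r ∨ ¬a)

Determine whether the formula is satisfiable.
Yes

Yes, the formula is satisfiable.

One satisfying assignment is: a=False, o=True, j=False, r=False

Verification: With this assignment, all 17 clauses evaluate to true.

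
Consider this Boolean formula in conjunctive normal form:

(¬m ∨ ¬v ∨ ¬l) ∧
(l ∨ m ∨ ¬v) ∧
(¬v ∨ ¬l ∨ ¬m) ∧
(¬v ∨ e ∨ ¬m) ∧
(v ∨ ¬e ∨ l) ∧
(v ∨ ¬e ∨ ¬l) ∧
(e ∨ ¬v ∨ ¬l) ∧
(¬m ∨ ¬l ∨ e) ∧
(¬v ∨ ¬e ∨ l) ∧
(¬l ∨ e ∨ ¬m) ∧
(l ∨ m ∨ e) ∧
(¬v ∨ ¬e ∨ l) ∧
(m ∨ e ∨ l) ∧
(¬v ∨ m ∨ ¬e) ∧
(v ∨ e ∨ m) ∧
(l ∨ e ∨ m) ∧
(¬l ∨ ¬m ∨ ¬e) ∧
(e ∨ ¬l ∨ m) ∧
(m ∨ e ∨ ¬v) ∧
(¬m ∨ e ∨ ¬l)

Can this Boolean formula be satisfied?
Yes

Yes, the formula is satisfiable.

One satisfying assignment is: v=False, m=True, e=False, l=False

Verification: With this assignment, all 20 clauses evaluate to true.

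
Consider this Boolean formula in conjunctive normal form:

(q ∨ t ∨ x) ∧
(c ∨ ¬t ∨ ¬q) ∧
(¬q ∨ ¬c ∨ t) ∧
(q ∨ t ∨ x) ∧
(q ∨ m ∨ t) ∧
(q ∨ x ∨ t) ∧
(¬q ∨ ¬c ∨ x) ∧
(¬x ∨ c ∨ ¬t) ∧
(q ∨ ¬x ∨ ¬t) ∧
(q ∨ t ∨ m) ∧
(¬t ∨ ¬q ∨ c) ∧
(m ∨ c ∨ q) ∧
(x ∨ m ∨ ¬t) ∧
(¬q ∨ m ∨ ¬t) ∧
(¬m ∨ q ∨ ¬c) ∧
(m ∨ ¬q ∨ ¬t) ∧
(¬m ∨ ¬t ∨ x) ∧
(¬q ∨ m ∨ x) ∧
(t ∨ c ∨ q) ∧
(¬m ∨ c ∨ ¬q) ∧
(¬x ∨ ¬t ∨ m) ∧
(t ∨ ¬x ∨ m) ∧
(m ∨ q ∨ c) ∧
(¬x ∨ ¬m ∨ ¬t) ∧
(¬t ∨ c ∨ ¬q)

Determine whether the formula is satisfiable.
No

No, the formula is not satisfiable.

No assignment of truth values to the variables can make all 25 clauses true simultaneously.

The formula is UNSAT (unsatisfiable).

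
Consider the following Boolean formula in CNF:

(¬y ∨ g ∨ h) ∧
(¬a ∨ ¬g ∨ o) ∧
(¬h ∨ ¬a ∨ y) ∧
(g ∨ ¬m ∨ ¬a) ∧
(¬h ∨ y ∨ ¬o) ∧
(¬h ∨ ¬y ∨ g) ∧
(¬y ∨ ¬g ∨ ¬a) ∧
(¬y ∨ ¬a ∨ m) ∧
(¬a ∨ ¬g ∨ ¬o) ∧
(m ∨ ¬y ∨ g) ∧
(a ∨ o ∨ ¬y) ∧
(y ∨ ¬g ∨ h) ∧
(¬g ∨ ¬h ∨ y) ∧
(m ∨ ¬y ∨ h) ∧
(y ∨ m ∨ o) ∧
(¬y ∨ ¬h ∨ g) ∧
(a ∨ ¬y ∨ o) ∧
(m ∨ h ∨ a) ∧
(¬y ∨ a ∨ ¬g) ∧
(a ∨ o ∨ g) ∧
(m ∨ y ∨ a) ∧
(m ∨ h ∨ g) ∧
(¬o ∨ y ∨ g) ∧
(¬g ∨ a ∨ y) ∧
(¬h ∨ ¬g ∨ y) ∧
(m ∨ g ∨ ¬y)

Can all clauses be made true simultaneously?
No

No, the formula is not satisfiable.

No assignment of truth values to the variables can make all 26 clauses true simultaneously.

The formula is UNSAT (unsatisfiable).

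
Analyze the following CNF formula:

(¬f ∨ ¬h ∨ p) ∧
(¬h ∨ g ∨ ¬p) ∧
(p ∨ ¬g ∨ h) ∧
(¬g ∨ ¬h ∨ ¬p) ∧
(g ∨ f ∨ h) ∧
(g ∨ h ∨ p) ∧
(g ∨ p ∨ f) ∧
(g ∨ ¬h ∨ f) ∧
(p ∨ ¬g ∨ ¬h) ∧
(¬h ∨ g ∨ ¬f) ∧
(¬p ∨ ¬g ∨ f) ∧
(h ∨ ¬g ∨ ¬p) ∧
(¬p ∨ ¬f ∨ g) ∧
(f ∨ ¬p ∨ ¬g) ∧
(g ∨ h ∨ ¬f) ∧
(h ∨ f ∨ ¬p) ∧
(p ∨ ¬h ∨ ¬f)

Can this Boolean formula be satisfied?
No

No, the formula is not satisfiable.

No assignment of truth values to the variables can make all 17 clauses true simultaneously.

The formula is UNSAT (unsatisfiable).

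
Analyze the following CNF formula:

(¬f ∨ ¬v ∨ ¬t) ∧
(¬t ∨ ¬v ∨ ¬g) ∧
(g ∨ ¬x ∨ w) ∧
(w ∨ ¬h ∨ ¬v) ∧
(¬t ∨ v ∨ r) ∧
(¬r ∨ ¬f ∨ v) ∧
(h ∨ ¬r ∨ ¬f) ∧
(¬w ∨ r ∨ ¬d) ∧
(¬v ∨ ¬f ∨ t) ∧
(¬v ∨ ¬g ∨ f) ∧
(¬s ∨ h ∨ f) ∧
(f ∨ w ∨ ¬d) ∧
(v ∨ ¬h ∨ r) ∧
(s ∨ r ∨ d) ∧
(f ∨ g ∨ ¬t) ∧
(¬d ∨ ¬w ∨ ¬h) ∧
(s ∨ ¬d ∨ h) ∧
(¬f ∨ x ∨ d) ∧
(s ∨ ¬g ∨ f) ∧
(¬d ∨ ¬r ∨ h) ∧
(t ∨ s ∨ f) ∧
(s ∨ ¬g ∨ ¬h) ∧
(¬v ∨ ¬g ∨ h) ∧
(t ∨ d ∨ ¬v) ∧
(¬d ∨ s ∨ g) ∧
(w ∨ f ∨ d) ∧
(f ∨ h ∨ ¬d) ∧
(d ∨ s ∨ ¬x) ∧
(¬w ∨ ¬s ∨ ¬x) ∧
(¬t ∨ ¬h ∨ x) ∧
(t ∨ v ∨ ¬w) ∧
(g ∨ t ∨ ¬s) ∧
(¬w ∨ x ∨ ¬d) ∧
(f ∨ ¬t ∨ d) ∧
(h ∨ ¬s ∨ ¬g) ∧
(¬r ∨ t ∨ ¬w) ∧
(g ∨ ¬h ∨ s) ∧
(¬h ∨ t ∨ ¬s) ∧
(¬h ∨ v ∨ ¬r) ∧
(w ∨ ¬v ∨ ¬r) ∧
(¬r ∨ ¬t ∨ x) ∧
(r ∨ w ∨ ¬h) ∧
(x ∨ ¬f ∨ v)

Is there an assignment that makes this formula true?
No

No, the formula is not satisfiable.

No assignment of truth values to the variables can make all 43 clauses true simultaneously.

The formula is UNSAT (unsatisfiable).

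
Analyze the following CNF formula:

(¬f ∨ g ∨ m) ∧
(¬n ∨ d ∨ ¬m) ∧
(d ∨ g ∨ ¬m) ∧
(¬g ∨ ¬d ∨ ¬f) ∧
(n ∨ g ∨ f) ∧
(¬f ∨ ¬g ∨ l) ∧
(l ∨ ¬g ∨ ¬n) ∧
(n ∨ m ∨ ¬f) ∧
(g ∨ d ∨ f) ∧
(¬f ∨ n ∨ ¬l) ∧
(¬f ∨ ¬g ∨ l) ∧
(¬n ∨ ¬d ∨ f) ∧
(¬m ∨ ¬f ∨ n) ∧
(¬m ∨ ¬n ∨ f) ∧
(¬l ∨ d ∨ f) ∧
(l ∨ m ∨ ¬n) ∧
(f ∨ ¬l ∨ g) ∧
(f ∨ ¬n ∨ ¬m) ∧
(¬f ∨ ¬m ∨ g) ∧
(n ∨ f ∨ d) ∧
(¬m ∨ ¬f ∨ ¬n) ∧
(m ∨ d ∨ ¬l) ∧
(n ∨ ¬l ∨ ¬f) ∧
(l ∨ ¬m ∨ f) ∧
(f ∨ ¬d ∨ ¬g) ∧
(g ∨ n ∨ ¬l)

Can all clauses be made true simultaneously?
No

No, the formula is not satisfiable.

No assignment of truth values to the variables can make all 26 clauses true simultaneously.

The formula is UNSAT (unsatisfiable).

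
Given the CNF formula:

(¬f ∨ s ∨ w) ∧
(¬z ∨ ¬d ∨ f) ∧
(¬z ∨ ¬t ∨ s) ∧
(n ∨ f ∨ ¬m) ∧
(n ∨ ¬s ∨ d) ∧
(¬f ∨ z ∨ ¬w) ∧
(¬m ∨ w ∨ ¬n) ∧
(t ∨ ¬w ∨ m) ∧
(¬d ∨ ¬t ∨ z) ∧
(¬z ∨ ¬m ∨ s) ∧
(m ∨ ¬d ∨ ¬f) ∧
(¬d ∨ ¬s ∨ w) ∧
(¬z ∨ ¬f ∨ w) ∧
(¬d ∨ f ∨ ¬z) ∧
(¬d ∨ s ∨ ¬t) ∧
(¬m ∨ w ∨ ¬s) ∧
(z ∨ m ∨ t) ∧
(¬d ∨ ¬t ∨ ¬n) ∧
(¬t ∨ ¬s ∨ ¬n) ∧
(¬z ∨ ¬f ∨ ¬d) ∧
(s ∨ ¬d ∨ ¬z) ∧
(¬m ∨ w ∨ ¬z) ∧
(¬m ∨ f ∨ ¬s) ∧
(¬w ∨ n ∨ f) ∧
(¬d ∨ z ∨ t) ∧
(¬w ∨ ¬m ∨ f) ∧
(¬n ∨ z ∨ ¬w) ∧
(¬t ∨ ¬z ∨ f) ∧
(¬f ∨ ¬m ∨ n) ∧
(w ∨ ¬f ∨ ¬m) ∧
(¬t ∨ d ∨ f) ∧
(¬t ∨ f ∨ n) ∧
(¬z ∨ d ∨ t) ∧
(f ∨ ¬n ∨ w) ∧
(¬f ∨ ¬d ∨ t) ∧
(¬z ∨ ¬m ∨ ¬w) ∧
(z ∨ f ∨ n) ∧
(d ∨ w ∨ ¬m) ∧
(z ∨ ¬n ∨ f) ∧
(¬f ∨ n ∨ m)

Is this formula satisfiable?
No

No, the formula is not satisfiable.

No assignment of truth values to the variables can make all 40 clauses true simultaneously.

The formula is UNSAT (unsatisfiable).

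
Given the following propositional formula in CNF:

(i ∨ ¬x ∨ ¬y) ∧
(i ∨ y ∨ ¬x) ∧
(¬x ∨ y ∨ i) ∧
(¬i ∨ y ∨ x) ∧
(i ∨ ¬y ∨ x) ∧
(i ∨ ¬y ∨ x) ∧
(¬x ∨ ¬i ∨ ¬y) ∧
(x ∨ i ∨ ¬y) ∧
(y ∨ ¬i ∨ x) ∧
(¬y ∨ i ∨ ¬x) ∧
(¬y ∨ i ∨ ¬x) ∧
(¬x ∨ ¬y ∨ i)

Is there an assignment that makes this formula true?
Yes

Yes, the formula is satisfiable.

One satisfying assignment is: y=False, i=False, x=False

Verification: With this assignment, all 12 clauses evaluate to true.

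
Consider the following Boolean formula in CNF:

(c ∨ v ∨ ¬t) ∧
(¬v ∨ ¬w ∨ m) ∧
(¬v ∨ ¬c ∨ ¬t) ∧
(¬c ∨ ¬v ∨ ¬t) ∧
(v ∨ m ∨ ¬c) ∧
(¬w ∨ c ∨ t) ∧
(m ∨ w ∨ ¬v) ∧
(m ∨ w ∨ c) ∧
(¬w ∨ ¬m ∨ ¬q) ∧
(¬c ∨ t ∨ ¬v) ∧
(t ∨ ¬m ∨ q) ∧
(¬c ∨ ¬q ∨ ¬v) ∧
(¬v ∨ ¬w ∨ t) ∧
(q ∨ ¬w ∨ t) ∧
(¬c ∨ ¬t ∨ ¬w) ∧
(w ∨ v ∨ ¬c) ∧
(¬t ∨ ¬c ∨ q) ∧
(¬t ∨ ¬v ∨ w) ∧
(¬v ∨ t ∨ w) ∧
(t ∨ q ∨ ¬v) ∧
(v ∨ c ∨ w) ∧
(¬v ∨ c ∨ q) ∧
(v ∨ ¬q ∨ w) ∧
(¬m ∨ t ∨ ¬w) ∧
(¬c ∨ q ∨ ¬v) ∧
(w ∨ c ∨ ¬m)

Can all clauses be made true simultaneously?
No

No, the formula is not satisfiable.

No assignment of truth values to the variables can make all 26 clauses true simultaneously.

The formula is UNSAT (unsatisfiable).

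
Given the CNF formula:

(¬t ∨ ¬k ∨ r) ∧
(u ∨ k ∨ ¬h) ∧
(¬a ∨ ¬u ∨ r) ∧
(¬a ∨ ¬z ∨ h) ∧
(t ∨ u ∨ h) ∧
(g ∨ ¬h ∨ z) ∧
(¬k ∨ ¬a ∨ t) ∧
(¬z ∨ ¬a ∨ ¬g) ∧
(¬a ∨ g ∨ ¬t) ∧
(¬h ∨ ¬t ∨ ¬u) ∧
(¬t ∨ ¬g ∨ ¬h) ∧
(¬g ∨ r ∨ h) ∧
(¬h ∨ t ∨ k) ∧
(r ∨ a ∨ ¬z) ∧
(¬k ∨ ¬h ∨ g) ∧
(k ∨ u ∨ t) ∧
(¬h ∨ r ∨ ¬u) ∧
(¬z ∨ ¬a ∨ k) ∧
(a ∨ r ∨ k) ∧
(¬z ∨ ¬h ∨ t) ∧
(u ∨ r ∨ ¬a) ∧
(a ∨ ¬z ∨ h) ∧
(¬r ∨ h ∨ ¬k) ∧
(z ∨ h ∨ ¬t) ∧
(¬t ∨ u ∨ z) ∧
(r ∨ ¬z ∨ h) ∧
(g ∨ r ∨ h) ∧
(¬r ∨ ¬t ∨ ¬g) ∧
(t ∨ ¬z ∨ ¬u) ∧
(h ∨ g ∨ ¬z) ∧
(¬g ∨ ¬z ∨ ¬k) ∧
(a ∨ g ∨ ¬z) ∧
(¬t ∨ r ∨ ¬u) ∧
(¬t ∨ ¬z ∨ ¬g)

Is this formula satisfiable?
Yes

Yes, the formula is satisfiable.

One satisfying assignment is: u=True, k=False, z=False, a=False, g=False, r=True, h=False, t=False

Verification: With this assignment, all 34 clauses evaluate to true.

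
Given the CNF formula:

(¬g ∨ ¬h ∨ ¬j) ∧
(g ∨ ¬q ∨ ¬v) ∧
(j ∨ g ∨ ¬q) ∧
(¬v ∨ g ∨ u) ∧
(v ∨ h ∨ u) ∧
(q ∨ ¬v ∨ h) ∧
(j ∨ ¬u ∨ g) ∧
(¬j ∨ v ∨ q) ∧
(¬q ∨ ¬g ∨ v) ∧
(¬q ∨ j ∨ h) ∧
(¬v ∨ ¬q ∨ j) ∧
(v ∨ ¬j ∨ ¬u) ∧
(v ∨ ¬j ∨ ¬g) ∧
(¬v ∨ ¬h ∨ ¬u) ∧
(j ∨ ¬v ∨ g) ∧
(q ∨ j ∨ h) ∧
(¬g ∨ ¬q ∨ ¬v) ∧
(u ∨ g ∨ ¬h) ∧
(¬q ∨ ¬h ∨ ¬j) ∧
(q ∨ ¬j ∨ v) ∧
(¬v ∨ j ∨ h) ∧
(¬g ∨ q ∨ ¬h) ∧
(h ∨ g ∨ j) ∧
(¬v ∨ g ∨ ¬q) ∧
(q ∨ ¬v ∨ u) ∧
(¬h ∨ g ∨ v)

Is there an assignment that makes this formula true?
No

No, the formula is not satisfiable.

No assignment of truth values to the variables can make all 26 clauses true simultaneously.

The formula is UNSAT (unsatisfiable).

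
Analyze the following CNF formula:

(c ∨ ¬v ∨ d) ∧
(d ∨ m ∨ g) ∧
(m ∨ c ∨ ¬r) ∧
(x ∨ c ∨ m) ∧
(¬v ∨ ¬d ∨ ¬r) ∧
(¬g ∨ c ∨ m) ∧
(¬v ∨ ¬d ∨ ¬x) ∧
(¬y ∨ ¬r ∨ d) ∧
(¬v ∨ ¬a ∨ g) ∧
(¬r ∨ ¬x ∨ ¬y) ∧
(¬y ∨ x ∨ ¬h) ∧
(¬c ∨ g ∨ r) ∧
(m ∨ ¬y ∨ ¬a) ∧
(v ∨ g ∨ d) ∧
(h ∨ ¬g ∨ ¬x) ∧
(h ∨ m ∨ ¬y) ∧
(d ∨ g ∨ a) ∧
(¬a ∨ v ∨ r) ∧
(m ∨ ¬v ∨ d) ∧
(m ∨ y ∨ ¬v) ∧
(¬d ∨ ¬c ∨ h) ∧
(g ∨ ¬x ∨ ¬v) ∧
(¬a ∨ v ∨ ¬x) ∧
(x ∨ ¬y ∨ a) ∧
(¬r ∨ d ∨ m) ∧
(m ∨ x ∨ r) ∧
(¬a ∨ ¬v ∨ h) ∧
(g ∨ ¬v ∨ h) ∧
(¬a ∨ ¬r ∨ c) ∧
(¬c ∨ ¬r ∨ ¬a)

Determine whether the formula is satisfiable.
Yes

Yes, the formula is satisfiable.

One satisfying assignment is: m=True, d=True, a=False, h=False, g=False, r=False, v=False, x=False, c=False, y=False

Verification: With this assignment, all 30 clauses evaluate to true.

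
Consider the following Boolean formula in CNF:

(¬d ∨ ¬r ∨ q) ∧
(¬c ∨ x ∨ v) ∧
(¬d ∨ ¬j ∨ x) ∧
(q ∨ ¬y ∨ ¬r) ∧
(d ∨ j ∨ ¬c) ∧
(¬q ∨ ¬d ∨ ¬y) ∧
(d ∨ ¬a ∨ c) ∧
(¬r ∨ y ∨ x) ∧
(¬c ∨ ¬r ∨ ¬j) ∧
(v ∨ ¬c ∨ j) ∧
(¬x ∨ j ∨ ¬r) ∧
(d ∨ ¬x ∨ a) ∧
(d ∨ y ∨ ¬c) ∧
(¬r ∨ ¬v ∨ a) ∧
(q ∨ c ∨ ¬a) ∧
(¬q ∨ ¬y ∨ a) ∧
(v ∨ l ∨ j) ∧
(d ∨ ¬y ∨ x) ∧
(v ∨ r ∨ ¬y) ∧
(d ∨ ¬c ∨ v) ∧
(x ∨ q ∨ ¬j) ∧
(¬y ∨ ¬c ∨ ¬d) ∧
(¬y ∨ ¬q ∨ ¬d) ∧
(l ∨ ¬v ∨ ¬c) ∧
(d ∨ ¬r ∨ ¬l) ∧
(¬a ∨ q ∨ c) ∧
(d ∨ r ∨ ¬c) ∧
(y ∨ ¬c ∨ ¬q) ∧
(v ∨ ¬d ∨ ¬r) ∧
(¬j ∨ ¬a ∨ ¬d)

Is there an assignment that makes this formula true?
Yes

Yes, the formula is satisfiable.

One satisfying assignment is: r=False, l=False, j=False, q=False, v=True, d=False, y=False, x=False, c=False, a=False

Verification: With this assignment, all 30 clauses evaluate to true.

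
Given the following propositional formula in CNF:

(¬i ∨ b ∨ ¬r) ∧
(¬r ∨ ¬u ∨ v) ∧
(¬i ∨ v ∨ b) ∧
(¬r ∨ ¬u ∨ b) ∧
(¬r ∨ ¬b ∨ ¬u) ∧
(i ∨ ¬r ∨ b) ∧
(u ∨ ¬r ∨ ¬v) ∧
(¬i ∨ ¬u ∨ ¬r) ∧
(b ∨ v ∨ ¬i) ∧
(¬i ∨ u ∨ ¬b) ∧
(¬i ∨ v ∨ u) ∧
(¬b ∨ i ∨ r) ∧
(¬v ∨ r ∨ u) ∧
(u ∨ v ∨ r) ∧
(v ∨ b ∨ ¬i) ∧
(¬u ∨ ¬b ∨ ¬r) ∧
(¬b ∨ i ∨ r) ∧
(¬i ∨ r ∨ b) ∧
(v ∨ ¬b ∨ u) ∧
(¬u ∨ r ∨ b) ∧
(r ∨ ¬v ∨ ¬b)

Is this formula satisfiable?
Yes

Yes, the formula is satisfiable.

One satisfying assignment is: u=True, b=True, v=False, r=False, i=True

Verification: With this assignment, all 21 clauses evaluate to true.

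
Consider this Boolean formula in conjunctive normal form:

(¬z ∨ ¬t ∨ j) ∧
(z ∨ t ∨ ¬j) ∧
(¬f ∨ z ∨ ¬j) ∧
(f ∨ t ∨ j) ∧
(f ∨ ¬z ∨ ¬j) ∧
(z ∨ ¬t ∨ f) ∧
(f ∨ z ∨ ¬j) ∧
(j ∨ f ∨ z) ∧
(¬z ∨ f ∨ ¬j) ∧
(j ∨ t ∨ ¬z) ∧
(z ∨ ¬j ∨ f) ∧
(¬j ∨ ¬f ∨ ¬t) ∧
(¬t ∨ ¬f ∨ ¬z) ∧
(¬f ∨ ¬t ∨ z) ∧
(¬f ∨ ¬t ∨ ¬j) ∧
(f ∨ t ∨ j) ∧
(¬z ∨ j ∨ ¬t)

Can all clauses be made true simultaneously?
Yes

Yes, the formula is satisfiable.

One satisfying assignment is: f=True, j=False, z=False, t=False

Verification: With this assignment, all 17 clauses evaluate to true.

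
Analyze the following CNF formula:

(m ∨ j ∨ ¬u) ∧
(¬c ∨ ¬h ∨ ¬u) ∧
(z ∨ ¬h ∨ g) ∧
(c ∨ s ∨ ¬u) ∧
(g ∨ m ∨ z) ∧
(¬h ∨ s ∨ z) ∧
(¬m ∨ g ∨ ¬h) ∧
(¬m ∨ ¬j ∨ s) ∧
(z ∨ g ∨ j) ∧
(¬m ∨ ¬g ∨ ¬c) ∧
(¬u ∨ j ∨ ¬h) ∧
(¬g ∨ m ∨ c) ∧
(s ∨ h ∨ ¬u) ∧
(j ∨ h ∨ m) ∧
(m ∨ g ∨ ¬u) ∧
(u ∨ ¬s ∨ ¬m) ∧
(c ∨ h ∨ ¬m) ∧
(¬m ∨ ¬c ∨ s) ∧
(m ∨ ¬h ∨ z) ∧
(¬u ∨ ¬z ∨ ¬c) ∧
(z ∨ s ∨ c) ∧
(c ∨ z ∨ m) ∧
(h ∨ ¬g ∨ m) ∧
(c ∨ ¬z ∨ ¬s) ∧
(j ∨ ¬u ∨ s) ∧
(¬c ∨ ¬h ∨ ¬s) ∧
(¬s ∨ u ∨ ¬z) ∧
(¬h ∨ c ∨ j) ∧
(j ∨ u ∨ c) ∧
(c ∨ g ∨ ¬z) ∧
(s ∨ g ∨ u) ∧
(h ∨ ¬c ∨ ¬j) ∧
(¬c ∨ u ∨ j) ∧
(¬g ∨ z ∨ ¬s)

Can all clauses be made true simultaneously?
Yes

Yes, the formula is satisfiable.

One satisfying assignment is: g=True, z=True, j=True, u=False, s=False, h=True, c=True, m=False

Verification: With this assignment, all 34 clauses evaluate to true.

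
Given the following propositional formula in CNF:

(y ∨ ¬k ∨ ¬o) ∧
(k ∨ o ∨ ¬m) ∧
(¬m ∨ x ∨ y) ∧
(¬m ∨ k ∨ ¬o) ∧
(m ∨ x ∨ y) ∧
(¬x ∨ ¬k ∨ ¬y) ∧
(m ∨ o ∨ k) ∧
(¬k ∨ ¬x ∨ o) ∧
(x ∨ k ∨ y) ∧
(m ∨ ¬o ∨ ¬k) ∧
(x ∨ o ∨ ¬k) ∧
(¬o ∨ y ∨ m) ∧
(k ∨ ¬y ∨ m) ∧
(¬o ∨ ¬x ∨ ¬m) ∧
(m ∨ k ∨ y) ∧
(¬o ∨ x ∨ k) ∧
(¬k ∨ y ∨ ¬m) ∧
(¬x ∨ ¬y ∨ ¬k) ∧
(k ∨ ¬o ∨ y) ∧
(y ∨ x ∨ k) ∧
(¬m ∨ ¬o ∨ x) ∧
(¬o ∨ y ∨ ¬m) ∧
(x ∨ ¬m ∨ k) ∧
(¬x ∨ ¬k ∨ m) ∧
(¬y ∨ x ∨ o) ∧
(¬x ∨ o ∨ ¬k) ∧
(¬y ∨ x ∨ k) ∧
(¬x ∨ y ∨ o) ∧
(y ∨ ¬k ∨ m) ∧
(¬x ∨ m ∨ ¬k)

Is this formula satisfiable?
No

No, the formula is not satisfiable.

No assignment of truth values to the variables can make all 30 clauses true simultaneously.

The formula is UNSAT (unsatisfiable).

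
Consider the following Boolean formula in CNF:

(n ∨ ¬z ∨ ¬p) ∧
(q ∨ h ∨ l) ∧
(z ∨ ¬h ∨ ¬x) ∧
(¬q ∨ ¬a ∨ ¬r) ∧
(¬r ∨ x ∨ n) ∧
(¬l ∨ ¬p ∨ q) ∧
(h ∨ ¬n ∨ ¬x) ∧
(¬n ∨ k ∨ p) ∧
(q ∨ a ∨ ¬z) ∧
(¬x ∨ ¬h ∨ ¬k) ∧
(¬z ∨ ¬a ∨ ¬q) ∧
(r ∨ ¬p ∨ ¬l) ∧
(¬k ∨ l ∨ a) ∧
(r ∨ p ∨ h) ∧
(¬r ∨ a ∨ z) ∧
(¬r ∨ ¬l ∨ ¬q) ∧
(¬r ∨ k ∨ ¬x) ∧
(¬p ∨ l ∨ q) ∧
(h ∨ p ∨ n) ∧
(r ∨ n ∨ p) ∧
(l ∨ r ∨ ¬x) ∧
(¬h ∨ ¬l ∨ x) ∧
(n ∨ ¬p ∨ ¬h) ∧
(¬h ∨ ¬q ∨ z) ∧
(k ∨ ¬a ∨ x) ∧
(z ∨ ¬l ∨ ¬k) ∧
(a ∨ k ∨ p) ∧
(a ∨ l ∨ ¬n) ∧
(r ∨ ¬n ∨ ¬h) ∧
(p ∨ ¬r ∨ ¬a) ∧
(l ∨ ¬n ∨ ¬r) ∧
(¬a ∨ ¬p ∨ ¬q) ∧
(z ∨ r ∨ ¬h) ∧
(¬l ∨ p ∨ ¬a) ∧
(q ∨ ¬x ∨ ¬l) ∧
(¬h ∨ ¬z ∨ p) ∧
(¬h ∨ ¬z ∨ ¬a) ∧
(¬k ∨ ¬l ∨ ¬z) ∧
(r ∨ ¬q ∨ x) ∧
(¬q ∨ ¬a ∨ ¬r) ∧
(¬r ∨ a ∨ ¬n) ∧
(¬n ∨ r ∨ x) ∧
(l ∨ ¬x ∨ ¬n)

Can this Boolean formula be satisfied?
No

No, the formula is not satisfiable.

No assignment of truth values to the variables can make all 43 clauses true simultaneously.

The formula is UNSAT (unsatisfiable).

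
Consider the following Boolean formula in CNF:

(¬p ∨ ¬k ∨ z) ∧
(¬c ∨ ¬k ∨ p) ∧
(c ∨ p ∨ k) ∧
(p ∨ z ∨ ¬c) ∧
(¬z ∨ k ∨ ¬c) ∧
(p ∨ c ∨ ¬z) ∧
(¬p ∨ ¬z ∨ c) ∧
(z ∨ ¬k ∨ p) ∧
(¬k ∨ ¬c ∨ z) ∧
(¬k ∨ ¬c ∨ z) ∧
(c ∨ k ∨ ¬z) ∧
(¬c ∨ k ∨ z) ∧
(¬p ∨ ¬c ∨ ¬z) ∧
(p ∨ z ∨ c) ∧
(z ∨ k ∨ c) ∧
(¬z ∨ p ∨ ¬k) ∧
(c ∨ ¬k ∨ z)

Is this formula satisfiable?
No

No, the formula is not satisfiable.

No assignment of truth values to the variables can make all 17 clauses true simultaneously.

The formula is UNSAT (unsatisfiable).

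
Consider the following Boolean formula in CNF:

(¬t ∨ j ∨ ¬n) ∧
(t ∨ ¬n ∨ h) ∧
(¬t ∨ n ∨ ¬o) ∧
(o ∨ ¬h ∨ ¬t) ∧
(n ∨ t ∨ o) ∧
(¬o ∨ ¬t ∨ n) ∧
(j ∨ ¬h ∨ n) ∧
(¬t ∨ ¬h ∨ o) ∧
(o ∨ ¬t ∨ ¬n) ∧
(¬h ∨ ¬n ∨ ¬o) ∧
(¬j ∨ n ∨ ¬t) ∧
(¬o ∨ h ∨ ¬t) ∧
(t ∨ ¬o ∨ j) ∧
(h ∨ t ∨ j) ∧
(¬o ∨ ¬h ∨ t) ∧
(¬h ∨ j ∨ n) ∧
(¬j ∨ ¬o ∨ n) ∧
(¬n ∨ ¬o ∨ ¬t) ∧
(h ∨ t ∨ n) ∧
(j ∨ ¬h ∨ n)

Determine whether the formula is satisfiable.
Yes

Yes, the formula is satisfiable.

One satisfying assignment is: t=True, j=False, n=False, h=False, o=False

Verification: With this assignment, all 20 clauses evaluate to true.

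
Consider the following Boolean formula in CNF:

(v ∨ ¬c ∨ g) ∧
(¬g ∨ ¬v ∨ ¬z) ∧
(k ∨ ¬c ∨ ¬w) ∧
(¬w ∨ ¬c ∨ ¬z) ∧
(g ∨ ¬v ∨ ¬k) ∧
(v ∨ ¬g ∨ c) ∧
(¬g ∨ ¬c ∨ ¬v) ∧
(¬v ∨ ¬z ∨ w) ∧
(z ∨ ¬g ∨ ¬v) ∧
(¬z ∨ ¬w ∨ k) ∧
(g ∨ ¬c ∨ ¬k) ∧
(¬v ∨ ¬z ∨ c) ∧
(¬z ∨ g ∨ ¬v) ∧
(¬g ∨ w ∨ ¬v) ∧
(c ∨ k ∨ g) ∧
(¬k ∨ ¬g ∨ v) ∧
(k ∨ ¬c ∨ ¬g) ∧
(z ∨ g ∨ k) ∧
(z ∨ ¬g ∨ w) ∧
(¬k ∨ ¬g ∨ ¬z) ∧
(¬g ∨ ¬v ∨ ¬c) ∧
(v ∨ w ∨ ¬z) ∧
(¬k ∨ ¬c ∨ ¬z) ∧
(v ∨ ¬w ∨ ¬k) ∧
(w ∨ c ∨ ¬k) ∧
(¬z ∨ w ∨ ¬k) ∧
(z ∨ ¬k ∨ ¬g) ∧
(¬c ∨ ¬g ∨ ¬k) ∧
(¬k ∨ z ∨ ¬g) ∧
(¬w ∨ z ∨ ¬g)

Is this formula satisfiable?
No

No, the formula is not satisfiable.

No assignment of truth values to the variables can make all 30 clauses true simultaneously.

The formula is UNSAT (unsatisfiable).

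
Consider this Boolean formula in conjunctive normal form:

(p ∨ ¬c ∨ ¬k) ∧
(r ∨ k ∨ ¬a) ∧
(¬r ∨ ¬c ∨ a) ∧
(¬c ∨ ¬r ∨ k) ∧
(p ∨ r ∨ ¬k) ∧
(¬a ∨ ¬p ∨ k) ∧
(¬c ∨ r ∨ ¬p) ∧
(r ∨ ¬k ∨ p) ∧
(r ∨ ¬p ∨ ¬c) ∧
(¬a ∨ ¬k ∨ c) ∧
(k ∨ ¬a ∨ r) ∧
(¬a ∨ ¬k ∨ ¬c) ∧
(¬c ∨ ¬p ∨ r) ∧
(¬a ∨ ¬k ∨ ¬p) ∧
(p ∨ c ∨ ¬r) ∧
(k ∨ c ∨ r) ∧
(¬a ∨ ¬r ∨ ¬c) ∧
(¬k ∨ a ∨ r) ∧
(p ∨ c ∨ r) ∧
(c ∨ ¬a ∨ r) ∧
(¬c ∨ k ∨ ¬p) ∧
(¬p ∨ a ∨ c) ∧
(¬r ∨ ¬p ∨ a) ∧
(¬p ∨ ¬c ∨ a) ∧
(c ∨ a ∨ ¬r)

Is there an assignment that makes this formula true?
Yes

Yes, the formula is satisfiable.

One satisfying assignment is: c=True, a=False, r=False, p=False, k=False

Verification: With this assignment, all 25 clauses evaluate to true.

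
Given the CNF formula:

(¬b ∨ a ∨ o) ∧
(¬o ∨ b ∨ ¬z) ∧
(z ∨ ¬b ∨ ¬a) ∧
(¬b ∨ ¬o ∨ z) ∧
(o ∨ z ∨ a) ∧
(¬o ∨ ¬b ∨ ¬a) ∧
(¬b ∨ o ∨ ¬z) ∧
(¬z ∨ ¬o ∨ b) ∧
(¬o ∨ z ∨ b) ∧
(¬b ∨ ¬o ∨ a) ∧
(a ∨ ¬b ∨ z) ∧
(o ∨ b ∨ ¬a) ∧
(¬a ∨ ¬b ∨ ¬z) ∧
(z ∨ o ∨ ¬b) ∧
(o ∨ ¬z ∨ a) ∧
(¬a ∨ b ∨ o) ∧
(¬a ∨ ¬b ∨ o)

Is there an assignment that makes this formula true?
No

No, the formula is not satisfiable.

No assignment of truth values to the variables can make all 17 clauses true simultaneously.

The formula is UNSAT (unsatisfiable).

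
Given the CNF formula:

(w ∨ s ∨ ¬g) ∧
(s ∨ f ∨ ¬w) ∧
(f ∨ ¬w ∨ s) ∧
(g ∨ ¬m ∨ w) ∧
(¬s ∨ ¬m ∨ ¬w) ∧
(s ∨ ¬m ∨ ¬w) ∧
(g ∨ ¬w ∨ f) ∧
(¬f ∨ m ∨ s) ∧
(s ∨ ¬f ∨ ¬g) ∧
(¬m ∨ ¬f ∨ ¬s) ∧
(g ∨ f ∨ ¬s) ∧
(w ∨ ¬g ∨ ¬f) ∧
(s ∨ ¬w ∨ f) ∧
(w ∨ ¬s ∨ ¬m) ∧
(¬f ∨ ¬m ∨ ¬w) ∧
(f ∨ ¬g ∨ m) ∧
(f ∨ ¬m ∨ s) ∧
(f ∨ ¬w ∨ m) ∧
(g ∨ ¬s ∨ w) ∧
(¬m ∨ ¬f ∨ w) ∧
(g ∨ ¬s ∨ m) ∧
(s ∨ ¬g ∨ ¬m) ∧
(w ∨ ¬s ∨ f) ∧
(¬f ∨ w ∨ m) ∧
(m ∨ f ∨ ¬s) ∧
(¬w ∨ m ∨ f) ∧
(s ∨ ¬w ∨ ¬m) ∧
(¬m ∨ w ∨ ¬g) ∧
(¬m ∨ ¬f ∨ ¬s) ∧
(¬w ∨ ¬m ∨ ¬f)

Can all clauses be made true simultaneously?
Yes

Yes, the formula is satisfiable.

One satisfying assignment is: g=False, w=False, m=False, s=False, f=False

Verification: With this assignment, all 30 clauses evaluate to true.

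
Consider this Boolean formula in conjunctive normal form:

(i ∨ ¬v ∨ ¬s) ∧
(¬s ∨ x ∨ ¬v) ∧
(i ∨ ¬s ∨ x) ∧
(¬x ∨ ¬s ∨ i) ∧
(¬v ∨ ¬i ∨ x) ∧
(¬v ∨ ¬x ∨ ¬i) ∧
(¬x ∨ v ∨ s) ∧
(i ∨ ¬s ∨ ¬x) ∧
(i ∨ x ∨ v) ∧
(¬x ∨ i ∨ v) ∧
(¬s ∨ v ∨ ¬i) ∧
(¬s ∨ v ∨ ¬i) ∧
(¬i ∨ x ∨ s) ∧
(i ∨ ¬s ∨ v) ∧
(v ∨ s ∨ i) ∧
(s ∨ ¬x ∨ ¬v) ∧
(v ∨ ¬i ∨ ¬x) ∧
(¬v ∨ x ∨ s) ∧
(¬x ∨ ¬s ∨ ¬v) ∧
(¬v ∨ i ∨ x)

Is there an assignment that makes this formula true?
No

No, the formula is not satisfiable.

No assignment of truth values to the variables can make all 20 clauses true simultaneously.

The formula is UNSAT (unsatisfiable).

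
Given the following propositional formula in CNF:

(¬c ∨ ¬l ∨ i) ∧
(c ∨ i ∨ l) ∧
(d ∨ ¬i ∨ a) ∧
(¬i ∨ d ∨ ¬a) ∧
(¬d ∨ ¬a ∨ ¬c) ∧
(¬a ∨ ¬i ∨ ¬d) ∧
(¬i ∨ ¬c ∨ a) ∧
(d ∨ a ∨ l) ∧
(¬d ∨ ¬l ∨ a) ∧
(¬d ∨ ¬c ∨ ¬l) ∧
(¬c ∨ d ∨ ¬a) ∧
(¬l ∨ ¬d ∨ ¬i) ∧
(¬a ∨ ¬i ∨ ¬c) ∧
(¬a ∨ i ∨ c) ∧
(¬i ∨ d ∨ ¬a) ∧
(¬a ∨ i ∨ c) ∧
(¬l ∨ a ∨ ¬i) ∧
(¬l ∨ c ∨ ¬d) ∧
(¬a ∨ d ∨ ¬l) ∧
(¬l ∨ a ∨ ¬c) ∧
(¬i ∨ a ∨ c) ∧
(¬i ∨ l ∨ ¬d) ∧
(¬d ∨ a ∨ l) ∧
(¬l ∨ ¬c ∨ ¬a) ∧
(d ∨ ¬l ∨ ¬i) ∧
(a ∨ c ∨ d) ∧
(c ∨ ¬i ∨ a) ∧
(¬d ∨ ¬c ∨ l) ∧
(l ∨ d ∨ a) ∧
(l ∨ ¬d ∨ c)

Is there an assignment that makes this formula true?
No

No, the formula is not satisfiable.

No assignment of truth values to the variables can make all 30 clauses true simultaneously.

The formula is UNSAT (unsatisfiable).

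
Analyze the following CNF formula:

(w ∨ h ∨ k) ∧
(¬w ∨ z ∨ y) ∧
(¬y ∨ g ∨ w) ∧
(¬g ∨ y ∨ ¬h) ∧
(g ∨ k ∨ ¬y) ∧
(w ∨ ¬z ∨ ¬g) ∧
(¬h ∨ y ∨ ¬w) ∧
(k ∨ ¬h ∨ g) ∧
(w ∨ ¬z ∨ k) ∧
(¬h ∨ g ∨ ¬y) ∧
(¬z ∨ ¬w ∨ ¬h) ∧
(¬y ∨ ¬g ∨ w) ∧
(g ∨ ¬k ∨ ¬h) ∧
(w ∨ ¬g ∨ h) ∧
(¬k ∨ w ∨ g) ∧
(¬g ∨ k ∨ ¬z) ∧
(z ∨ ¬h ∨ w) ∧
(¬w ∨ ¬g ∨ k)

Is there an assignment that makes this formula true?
Yes

Yes, the formula is satisfiable.

One satisfying assignment is: z=True, y=False, w=True, k=True, g=False, h=False

Verification: With this assignment, all 18 clauses evaluate to true.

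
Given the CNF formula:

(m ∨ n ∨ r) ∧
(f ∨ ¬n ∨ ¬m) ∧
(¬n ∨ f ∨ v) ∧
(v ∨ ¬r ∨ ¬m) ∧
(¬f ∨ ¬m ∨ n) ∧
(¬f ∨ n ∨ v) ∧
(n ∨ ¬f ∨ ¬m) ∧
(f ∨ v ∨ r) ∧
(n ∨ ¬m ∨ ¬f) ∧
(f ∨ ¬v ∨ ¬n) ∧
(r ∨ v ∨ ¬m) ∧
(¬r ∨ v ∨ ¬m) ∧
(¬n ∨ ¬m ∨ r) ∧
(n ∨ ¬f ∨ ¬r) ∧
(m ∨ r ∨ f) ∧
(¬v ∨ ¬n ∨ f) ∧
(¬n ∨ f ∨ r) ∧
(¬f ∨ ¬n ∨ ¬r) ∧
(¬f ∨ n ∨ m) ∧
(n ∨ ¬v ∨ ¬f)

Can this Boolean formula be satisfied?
Yes

Yes, the formula is satisfiable.

One satisfying assignment is: n=True, m=False, f=True, v=False, r=False

Verification: With this assignment, all 20 clauses evaluate to true.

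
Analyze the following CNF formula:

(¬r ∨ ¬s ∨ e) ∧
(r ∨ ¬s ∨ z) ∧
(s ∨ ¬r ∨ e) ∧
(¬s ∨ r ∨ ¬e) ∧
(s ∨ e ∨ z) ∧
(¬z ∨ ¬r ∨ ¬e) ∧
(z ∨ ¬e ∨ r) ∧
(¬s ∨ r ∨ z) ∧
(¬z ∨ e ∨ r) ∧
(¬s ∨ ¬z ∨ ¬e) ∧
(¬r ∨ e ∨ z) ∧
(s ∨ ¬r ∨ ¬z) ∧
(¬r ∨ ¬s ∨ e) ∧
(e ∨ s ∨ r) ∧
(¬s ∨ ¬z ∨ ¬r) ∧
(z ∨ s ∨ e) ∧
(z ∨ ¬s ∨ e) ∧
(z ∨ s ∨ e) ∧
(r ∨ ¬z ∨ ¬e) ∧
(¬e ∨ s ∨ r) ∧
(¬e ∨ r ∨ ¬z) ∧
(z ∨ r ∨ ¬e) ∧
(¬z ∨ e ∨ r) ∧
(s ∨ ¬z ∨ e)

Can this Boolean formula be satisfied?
Yes

Yes, the formula is satisfiable.

One satisfying assignment is: e=True, s=False, r=True, z=False

Verification: With this assignment, all 24 clauses evaluate to true.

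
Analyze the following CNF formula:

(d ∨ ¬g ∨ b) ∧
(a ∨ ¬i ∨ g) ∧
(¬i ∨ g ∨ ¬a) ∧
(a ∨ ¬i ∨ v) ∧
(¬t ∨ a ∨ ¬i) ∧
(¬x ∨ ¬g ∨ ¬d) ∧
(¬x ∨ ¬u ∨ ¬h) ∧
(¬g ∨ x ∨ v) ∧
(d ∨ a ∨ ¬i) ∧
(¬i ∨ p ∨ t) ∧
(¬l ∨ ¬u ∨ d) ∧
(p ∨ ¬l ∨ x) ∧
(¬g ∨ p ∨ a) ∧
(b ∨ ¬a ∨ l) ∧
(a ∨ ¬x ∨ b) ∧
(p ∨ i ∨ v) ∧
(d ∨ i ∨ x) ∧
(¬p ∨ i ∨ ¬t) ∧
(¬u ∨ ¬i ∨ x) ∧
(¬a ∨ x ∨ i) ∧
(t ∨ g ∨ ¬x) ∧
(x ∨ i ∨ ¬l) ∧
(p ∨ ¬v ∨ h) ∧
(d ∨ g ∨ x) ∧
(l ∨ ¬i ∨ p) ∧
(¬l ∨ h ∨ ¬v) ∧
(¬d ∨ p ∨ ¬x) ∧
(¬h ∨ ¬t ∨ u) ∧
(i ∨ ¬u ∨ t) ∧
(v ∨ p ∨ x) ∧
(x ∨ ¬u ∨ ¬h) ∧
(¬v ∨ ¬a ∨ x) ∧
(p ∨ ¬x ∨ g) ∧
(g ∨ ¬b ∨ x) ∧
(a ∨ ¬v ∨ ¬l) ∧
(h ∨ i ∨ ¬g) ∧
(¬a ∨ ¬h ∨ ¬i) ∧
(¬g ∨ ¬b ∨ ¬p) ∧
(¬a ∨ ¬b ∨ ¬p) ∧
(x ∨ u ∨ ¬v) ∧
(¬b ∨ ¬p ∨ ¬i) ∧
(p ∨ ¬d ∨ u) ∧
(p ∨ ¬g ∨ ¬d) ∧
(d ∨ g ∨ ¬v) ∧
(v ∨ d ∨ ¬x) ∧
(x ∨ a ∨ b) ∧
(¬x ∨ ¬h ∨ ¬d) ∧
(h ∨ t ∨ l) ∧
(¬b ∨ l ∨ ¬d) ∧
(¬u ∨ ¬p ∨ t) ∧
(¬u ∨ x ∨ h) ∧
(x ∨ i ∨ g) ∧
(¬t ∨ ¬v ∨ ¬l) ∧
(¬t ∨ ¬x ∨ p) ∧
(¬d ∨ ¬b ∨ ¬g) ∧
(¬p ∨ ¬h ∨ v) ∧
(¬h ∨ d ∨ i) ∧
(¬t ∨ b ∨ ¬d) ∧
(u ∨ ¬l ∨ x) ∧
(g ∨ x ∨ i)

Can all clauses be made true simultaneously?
No

No, the formula is not satisfiable.

No assignment of truth values to the variables can make all 60 clauses true simultaneously.

The formula is UNSAT (unsatisfiable).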